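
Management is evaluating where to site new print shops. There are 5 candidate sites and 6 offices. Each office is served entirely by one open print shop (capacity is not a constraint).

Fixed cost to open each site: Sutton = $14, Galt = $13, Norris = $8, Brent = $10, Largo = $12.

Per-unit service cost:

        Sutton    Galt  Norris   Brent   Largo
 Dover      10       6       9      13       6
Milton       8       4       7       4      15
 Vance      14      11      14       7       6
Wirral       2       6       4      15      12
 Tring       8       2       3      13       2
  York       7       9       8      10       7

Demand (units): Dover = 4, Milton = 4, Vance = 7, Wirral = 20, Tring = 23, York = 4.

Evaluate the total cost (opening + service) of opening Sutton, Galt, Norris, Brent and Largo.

Each office is assigned to its cheapest site among the open ones.
{Sutton, Galt, Norris, Brent, Largo}: Dover→Galt 6·4=24, Milton→Galt 4·4=16, Vance→Largo 6·7=42, Wirral→Sutton 2·20=40, Tring→Galt 2·23=46, York→Sutton 7·4=28. Service 196; fixed 57; total 253.

Total cost: 253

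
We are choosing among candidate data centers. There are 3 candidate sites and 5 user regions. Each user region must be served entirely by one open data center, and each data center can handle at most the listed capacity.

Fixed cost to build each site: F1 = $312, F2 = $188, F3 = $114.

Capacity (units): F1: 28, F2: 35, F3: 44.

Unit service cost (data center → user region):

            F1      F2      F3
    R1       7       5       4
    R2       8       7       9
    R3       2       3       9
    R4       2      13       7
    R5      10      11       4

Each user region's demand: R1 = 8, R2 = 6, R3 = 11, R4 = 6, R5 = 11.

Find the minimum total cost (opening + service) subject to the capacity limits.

Open {F3}: R1→F3 4·8=32, R2→F3 9·6=54, R3→F3 9·11=99, R4→F3 7·6=42, R5→F3 4·11=44.
Loads: F3 carries 42/44. Service 271; fixed 114; total 385.
Next best feasible plan costs 495.

Minimum total cost: 385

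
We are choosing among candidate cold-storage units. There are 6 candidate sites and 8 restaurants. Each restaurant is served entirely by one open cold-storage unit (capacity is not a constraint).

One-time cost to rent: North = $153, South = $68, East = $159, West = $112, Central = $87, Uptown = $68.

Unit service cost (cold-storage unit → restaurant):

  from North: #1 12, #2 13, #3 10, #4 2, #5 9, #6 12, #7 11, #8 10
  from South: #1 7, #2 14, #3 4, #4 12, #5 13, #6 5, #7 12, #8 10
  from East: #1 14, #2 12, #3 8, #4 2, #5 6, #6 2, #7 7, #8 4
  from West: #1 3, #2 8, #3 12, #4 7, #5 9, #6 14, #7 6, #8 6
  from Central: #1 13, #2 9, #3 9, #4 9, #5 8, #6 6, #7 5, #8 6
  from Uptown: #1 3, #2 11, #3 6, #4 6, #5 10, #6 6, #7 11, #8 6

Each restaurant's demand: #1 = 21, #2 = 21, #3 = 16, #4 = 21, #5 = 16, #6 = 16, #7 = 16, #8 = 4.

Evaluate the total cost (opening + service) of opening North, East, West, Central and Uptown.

Total cost: 1172

Each restaurant is assigned to its cheapest site among the open ones.
{North, East, West, Central, Uptown}: #1→West 3·21=63, #2→West 8·21=168, #3→Uptown 6·16=96, #4→North 2·21=42, #5→East 6·16=96, #6→East 2·16=32, #7→Central 5·16=80, #8→East 4·4=16. Service 593; fixed 579; total 1172.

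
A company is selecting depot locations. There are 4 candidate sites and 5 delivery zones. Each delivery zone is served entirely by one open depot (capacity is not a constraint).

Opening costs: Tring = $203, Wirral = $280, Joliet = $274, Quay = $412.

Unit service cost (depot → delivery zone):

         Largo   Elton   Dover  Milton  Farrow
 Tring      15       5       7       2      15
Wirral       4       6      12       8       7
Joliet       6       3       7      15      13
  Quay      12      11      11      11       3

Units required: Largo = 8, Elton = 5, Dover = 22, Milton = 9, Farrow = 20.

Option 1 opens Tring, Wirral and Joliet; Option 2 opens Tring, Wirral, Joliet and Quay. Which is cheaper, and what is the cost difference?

Option 1 is cheaper by 332.

Option 1: {Tring, Wirral, Joliet}: Largo→Wirral 4·8=32, Elton→Joliet 3·5=15, Dover→Tring 7·22=154, Milton→Tring 2·9=18, Farrow→Wirral 7·20=140. Service 359; fixed 757; total 1116.
Option 2: {Tring, Wirral, Joliet, Quay}: Largo→Wirral 4·8=32, Elton→Joliet 3·5=15, Dover→Tring 7·22=154, Milton→Tring 2·9=18, Farrow→Quay 3·20=60. Service 279; fixed 1169; total 1448.
Difference: |1116 − 1448| = 332.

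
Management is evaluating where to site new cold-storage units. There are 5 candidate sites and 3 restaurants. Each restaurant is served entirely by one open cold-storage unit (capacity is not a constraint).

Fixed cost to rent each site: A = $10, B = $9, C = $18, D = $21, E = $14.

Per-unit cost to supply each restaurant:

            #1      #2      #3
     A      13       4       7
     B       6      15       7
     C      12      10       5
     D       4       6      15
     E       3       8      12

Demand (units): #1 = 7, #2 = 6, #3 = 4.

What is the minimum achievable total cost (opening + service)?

Minimum total cost: 97

For any fixed open set, each restaurant goes to its cheapest open site; total = fixed + service.
{A, E}: #1→E 3·7=21, #2→A 4·6=24, #3→A 7·4=28. Service 73; fixed 24; total 97.
{A, B, E}: #1→E 3·7=21, #2→A 4·6=24, #3→A 7·4=28. Service 73; fixed 33; total 106.
{A, C, E}: service 65 + fixed 42 = 107
{A, B, C, D, E}: #1→E 3·7=21, #2→A 4·6=24, #3→C 5·4=20. Service 65; fixed 72; total 137.
No other subset beats 97.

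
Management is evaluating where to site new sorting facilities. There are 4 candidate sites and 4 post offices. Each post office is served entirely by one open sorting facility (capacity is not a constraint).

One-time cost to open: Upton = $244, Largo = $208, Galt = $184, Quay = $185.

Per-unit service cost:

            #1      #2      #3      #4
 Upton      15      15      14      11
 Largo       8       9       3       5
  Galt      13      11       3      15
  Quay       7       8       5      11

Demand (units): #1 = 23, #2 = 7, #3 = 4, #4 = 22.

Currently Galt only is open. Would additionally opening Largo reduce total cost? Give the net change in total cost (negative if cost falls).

Yes — net change −141 (cost falls by 141).

Current service cost with {Galt}: 718.
Adding Largo: each post office re-picks its cheapest; new service cost 369, saving 349.
Extra fixed cost: 208. Net change = 208 − 349 = -141.
(Totals: 902 → 761.)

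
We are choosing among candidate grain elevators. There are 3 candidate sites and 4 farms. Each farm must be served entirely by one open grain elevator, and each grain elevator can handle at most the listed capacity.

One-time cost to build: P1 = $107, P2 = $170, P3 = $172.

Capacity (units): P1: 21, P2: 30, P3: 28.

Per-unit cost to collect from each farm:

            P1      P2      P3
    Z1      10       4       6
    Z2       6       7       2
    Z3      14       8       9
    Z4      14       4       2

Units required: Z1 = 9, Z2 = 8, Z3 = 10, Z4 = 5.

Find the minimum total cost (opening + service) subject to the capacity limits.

Open {P1, P2}: Z1→P2 4·9=36, Z2→P1 6·8=48, Z3→P2 8·10=80, Z4→P2 4·5=20.
Loads: P1 carries 8/21, P2 carries 24/30. Service 184; fixed 277; total 461.
Next best feasible plan costs 481.

Minimum total cost: 461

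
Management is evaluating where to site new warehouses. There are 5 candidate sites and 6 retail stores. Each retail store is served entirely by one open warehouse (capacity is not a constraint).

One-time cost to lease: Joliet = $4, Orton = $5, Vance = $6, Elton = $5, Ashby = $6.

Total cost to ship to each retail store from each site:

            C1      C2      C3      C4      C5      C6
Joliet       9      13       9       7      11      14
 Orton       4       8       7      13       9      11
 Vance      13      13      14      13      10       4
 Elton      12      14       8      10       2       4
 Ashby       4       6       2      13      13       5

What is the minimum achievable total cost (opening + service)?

Minimum total cost: 39

For any fixed open set, each retail store goes to its cheapest open site; total = fixed + service.
{Elton, Ashby}: C1→Ashby 4, C2→Ashby 6, C3→Ashby 2, C4→Elton 10, C5→Elton 2, C6→Elton 4. Service 28; fixed 11; total 39.
{Joliet, Elton, Ashby}: C1→Ashby 4, C2→Ashby 6, C3→Ashby 2, C4→Joliet 7, C5→Elton 2, C6→Elton 4. Service 25; fixed 15; total 40.
{Orton, Elton, Ashby}: C1→Orton 4, C2→Ashby 6, C3→Ashby 2, C4→Elton 10, C5→Elton 2, C6→Elton 4. Service 28; fixed 16; total 44.
{Joliet, Orton, Vance, Elton, Ashby}: service 25 + fixed 26 = 51
No other subset beats 39.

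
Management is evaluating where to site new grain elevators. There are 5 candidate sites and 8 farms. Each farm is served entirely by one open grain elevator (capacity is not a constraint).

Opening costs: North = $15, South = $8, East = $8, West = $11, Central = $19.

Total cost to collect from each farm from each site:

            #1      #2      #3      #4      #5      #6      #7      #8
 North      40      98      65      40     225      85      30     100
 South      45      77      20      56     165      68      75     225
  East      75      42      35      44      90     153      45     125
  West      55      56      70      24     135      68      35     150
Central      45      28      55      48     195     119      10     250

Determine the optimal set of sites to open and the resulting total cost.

Open North, South, East, West and Central; minimum total cost 441.

For any fixed open set, each farm goes to its cheapest open site; total = fixed + service.
{North, South, East, West, Central}: #1→North 40, #2→Central 28, #3→South 20, #4→West 24, #5→East 90, #6→South 68, #7→Central 10, #8→North 100. Service 380; fixed 61; total 441.
{North, South, East, Central}: #1→North 40, #2→Central 28, #3→South 20, #4→North 40, #5→East 90, #6→South 68, #7→Central 10, #8→North 100. Service 396; fixed 50; total 446.
{North, East, West, Central}: #1→North 40, #2→Central 28, #3→East 35, #4→West 24, #5→East 90, #6→West 68, #7→Central 10, #8→North 100. Service 395; fixed 53; total 448.
{South}: service 731 + fixed 8 = 739
No other subset beats 441.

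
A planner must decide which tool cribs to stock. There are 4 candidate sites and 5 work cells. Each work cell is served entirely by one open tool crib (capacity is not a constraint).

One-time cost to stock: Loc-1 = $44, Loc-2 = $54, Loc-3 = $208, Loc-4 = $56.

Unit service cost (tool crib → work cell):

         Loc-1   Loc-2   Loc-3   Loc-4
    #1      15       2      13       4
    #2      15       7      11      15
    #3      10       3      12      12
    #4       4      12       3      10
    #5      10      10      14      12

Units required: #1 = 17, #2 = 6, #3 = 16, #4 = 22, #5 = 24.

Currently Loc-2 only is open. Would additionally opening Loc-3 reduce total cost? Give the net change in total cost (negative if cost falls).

Current service cost with {Loc-2}: 628.
Adding Loc-3: each work cell re-picks its cheapest; new service cost 430, saving 198.
Extra fixed cost: 208. Net change = 208 − 198 = 10.
(Totals: 682 → 692.)

No — net change +10 (cost rises by 10).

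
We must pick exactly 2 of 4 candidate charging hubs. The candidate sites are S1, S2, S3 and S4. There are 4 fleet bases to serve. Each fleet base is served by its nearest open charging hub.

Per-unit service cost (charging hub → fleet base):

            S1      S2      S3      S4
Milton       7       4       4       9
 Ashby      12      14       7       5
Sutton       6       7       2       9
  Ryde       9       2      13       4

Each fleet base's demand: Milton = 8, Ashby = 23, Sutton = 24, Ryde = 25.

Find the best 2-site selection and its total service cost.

With exactly 2 open, each fleet base uses its cheapest among the chosen.
{S2, S3}: Milton→S2 4·8=32, Ashby→S3 7·23=161, Sutton→S3 2·24=48, Ryde→S2 2·25=50. Service cost 291.
{S3, S4}: service cost 295
{S2, S4}: service cost 365
Among all 6 size-2 choices, {S2, S3} is lowest.

Choose S2 and S3; total service cost 291.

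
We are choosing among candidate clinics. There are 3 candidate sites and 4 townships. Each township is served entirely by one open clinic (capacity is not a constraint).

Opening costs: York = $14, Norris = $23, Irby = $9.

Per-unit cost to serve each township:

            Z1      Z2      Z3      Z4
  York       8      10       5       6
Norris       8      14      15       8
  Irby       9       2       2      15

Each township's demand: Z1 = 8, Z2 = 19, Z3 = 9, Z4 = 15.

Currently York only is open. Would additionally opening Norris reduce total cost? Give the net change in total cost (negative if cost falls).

No — net change +23 (cost rises by 23).

Current service cost with {York}: 389.
Adding Norris: each township re-picks its cheapest; new service cost 389, saving 0.
Extra fixed cost: 23. Net change = 23 − 0 = 23.
(Totals: 403 → 426.)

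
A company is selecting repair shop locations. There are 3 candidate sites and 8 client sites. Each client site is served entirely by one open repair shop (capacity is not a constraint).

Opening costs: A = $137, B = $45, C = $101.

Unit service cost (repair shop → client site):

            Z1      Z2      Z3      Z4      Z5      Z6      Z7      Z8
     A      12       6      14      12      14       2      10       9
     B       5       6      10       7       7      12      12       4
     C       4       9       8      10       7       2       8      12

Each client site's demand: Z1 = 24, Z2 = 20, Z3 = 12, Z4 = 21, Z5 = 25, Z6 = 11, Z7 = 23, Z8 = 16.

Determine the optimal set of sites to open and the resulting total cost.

Open B and C; minimum total cost 1050.

For any fixed open set, each client site goes to its cheapest open site; total = fixed + service.
{B, C}: Z1→C 4·24=96, Z2→B 6·20=120, Z3→C 8·12=96, Z4→B 7·21=147, Z5→B 7·25=175, Z6→C 2·11=22, Z7→C 8·23=184, Z8→B 4·16=64. Service 904; fixed 146; total 1050.
{A, B}: Z1→B 5·24=120, Z2→A 6·20=120, Z3→B 10·12=120, Z4→B 7·21=147, Z5→B 7·25=175, Z6→A 2·11=22, Z7→A 10·23=230, Z8→B 4·16=64. Service 998; fixed 182; total 1180.
{A, B, C}: service 904 + fixed 283 = 1187
{B}: Z1→B 5·24=120, Z2→B 6·20=120, Z3→B 10·12=120, Z4→B 7·21=147, Z5→B 7·25=175, Z6→B 12·11=132, Z7→B 12·23=276, Z8→B 4·16=64. Service 1154; fixed 45; total 1199.
(All 7 nonempty subsets were checked; B and C is lowest.)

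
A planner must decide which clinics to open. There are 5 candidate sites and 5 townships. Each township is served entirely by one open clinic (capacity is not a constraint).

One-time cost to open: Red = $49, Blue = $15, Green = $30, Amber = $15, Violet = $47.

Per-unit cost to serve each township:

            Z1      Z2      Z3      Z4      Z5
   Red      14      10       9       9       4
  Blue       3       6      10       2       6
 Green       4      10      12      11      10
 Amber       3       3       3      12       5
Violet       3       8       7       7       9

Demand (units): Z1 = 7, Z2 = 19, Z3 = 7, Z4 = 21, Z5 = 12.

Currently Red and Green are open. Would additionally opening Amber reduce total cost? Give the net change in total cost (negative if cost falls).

Yes — net change −167 (cost falls by 167).

Current service cost with {Red, Green}: 518.
Adding Amber: each township re-picks its cheapest; new service cost 336, saving 182.
Extra fixed cost: 15. Net change = 15 − 182 = -167.
(Totals: 597 → 430.)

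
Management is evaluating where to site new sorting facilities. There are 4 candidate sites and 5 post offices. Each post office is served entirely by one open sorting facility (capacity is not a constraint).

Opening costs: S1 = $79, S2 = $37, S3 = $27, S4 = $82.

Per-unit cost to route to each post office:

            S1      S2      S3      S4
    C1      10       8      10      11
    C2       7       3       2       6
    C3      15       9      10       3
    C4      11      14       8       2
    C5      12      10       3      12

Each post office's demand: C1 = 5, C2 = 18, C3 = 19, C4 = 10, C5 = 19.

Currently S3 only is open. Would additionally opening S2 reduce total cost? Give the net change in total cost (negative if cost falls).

Current service cost with {S3}: 413.
Adding S2: each post office re-picks its cheapest; new service cost 384, saving 29.
Extra fixed cost: 37. Net change = 37 − 29 = 8.
(Totals: 440 → 448.)

No — net change +8 (cost rises by 8).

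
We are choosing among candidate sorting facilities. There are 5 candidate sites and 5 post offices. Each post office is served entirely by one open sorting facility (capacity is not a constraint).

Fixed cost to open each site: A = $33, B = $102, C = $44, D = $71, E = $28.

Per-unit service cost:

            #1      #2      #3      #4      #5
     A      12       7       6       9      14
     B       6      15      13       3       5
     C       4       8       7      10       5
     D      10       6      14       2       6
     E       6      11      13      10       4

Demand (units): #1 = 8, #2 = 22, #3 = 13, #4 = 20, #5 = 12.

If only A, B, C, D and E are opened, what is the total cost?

Total cost: 608

Each post office is assigned to its cheapest site among the open ones.
{A, B, C, D, E}: #1→C 4·8=32, #2→D 6·22=132, #3→A 6·13=78, #4→D 2·20=40, #5→E 4·12=48. Service 330; fixed 278; total 608.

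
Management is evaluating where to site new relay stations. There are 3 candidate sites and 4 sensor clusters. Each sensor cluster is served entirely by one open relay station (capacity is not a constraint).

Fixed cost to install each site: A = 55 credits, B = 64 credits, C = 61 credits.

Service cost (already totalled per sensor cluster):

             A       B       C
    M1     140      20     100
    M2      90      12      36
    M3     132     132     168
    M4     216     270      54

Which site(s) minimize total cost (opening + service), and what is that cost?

For any fixed open set, each sensor cluster goes to its cheapest open site; total = fixed + service.
{B, C}: M1→B 20, M2→B 12, M3→B 132, M4→C 54. Service 218; fixed 125; total 343.
{A, B, C}: M1→B 20, M2→B 12, M3→A 132, M4→C 54. Service 218; fixed 180; total 398.
{C}: service 358 + fixed 61 = 419
{A}: service 578 + fixed 55 = 633
No other subset beats 343.

Open B and C; minimum total cost 343.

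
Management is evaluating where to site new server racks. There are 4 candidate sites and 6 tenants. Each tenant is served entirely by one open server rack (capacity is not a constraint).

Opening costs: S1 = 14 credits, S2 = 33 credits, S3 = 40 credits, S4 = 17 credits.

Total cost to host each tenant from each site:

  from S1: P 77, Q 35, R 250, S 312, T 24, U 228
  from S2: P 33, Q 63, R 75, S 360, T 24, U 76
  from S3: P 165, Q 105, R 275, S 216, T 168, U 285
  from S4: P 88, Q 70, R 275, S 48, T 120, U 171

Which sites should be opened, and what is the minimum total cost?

Open S1, S2 and S4; minimum total cost 355.

For any fixed open set, each tenant goes to its cheapest open site; total = fixed + service.
{S1, S2, S4}: P→S2 33, Q→S1 35, R→S2 75, S→S4 48, T→S1 24, U→S2 76. Service 291; fixed 64; total 355.
{S2, S4}: service 319 + fixed 50 = 369
{S1, S2, S3, S4}: service 291 + fixed 104 = 395
{S1}: P→S1 77, Q→S1 35, R→S1 250, S→S1 312, T→S1 24, U→S1 228. Service 926; fixed 14; total 940.
No other subset beats 355.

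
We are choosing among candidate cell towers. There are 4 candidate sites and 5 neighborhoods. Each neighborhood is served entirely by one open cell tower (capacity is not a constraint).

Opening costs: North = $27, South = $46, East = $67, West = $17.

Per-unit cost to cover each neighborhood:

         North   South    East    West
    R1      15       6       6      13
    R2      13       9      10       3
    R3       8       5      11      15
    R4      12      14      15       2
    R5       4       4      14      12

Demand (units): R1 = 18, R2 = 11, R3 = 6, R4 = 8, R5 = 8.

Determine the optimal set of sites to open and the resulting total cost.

For any fixed open set, each neighborhood goes to its cheapest open site; total = fixed + service.
{South, West}: R1→South 6·18=108, R2→West 3·11=33, R3→South 5·6=30, R4→West 2·8=16, R5→South 4·8=32. Service 219; fixed 63; total 282.
{North, South, West}: service 219 + fixed 90 = 309
{North, East, West}: service 237 + fixed 111 = 348
{North, South, East, West}: R1→South 6·18=108, R2→West 3·11=33, R3→South 5·6=30, R4→West 2·8=16, R5→North 4·8=32. Service 219; fixed 157; total 376.
No other subset beats 282.

Open South and West; minimum total cost 282.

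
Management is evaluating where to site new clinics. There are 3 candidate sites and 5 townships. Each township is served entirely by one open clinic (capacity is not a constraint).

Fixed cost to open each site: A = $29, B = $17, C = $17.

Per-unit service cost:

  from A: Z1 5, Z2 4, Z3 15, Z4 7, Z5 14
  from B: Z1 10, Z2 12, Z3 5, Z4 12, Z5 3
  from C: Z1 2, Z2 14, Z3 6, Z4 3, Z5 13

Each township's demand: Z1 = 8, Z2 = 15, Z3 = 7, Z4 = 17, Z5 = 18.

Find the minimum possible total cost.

For any fixed open set, each township goes to its cheapest open site; total = fixed + service.
{A, B, C}: Z1→C 2·8=16, Z2→A 4·15=60, Z3→B 5·7=35, Z4→C 3·17=51, Z5→B 3·18=54. Service 216; fixed 63; total 279.
{A, B}: Z1→A 5·8=40, Z2→A 4·15=60, Z3→B 5·7=35, Z4→A 7·17=119, Z5→B 3·18=54. Service 308; fixed 46; total 354.
{B, C}: service 336 + fixed 34 = 370
{B}: Z1→B 10·8=80, Z2→B 12·15=180, Z3→B 5·7=35, Z4→B 12·17=204, Z5→B 3·18=54. Service 553; fixed 17; total 570.
(All 7 nonempty subsets were checked; A, B and C is lowest.)

Minimum total cost: 279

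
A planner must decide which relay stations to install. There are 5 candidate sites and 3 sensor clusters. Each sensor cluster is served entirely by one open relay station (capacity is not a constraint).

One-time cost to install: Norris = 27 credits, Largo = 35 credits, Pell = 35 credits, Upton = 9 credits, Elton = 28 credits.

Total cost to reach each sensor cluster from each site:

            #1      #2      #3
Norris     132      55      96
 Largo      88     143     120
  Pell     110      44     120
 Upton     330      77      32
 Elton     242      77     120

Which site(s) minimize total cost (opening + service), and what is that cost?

For any fixed open set, each sensor cluster goes to its cheapest open site; total = fixed + service.
{Pell, Upton}: #1→Pell 110, #2→Pell 44, #3→Upton 32. Service 186; fixed 44; total 230.
{Largo, Upton}: service 197 + fixed 44 = 241
{Largo, Pell, Upton}: #1→Largo 88, #2→Pell 44, #3→Upton 32. Service 164; fixed 79; total 243.
{Norris, Largo, Pell, Upton, Elton}: service 164 + fixed 134 = 298
No other subset beats 230.

Open Pell and Upton; minimum total cost 230.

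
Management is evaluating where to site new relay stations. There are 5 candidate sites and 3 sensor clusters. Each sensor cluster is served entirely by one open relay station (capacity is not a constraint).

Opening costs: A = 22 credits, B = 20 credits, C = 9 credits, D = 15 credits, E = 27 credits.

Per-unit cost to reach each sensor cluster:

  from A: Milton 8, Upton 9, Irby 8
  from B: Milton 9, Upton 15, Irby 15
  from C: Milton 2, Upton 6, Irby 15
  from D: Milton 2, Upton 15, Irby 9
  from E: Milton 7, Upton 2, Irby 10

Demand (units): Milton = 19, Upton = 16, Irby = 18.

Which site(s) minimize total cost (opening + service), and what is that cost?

For any fixed open set, each sensor cluster goes to its cheapest open site; total = fixed + service.
{A, C, E}: Milton→C 2·19=38, Upton→E 2·16=32, Irby→A 8·18=144. Service 214; fixed 58; total 272.
{D, E}: service 232 + fixed 42 = 274
{A, D, E}: Milton→D 2·19=38, Upton→E 2·16=32, Irby→A 8·18=144. Service 214; fixed 64; total 278.
{A, B, C, D, E}: service 214 + fixed 93 = 307
No other subset beats 272.

Open A, C and E; minimum total cost 272.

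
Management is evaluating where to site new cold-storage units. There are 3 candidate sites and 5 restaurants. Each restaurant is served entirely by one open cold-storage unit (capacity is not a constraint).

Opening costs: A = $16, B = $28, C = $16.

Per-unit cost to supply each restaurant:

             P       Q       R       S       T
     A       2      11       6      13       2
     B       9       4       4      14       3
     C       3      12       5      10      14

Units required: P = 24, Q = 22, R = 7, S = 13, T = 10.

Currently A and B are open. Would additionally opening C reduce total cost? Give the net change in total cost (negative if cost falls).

Current service cost with {A, B}: 353.
Adding C: each restaurant re-picks its cheapest; new service cost 314, saving 39.
Extra fixed cost: 16. Net change = 16 − 39 = -23.
(Totals: 397 → 374.)

Yes — net change −23 (cost falls by 23).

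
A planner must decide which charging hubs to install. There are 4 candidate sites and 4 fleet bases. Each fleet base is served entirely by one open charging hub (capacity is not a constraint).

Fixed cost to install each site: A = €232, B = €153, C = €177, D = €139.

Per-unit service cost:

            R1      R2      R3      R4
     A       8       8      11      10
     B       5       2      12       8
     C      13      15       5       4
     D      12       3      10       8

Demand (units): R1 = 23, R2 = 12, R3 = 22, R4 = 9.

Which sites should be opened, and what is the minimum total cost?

For any fixed open set, each fleet base goes to its cheapest open site; total = fixed + service.
{B, C}: R1→B 5·23=115, R2→B 2·12=24, R3→C 5·22=110, R4→C 4·9=36. Service 285; fixed 330; total 615.
{B}: service 475 + fixed 153 = 628
{B, D}: R1→B 5·23=115, R2→B 2·12=24, R3→D 10·22=220, R4→B 8·9=72. Service 431; fixed 292; total 723.
{A, B, C, D}: R1→B 5·23=115, R2→B 2·12=24, R3→C 5·22=110, R4→C 4·9=36. Service 285; fixed 701; total 986.
No other subset beats 615.

Open B and C; minimum total cost 615.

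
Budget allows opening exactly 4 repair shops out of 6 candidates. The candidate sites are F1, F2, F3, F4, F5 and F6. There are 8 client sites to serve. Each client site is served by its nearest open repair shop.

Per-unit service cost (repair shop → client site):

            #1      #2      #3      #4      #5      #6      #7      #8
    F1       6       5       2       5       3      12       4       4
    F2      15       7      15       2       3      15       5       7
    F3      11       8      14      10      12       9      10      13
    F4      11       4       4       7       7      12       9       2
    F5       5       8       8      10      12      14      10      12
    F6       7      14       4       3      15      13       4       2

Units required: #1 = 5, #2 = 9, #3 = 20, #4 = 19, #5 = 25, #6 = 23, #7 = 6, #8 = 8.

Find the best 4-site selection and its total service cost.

Choose F1, F2, F3 and F4; total service cost 466.

With exactly 4 open, each client site uses its cheapest among the chosen.
{F1, F2, F3, F4}: #1→F1 6·5=30, #2→F4 4·9=36, #3→F1 2·20=40, #4→F2 2·19=38, #5→F1 3·25=75, #6→F3 9·23=207, #7→F1 4·6=24, #8→F4 2·8=16. Service cost 466.
{F1, F2, F3, F6}: service cost 475
{F1, F3, F4, F6}: service cost 485
Among all 15 size-4 choices, {F1, F2, F3, F4} is lowest.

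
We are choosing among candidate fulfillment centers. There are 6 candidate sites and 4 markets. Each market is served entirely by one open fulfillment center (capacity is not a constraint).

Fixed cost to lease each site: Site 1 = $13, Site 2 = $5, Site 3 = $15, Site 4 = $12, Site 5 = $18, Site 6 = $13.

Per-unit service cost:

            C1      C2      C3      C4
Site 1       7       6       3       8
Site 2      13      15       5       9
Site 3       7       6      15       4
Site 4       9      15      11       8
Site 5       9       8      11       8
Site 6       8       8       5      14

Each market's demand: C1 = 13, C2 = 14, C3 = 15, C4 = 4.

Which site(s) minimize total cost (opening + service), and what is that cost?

Open Site 1 and Site 3; minimum total cost 264.

For any fixed open set, each market goes to its cheapest open site; total = fixed + service.
{Site 1, Site 3}: C1→Site 1 7·13=91, C2→Site 1 6·14=84, C3→Site 1 3·15=45, C4→Site 3 4·4=16. Service 236; fixed 28; total 264.
{Site 1}: service 252 + fixed 13 = 265
{Site 1, Site 2, Site 3}: service 236 + fixed 33 = 269
{Site 1, Site 2, Site 3, Site 4, Site 5, Site 6}: service 236 + fixed 76 = 312
No other subset beats 264.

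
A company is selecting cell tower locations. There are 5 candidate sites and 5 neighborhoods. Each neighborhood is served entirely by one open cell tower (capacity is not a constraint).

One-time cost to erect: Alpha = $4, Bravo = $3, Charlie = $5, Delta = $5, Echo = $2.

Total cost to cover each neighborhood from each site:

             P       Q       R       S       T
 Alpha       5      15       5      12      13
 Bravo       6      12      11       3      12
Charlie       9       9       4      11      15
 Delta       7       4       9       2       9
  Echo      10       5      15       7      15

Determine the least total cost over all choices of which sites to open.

For any fixed open set, each neighborhood goes to its cheapest open site; total = fixed + service.
{Alpha, Delta}: P→Alpha 5, Q→Delta 4, R→Alpha 5, S→Delta 2, T→Delta 9. Service 25; fixed 9; total 34.
{Alpha, Delta, Echo}: service 25 + fixed 11 = 36
{Charlie, Delta}: service 26 + fixed 10 = 36
{Alpha, Bravo, Charlie, Delta, Echo}: P→Alpha 5, Q→Delta 4, R→Charlie 4, S→Delta 2, T→Delta 9. Service 24; fixed 19; total 43.
No other subset beats 34.

Minimum total cost: 34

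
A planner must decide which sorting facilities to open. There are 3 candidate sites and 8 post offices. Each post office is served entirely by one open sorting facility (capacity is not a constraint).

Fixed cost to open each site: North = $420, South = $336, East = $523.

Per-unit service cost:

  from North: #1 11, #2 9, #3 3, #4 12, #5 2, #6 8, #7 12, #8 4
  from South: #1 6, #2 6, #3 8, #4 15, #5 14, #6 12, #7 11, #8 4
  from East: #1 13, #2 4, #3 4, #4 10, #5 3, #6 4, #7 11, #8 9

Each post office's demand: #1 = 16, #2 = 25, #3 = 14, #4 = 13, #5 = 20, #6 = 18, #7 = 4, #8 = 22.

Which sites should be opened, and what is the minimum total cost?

Open North only; minimum total cost 1339.

For any fixed open set, each post office goes to its cheapest open site; total = fixed + service.
{North}: #1→North 11·16=176, #2→North 9·25=225, #3→North 3·14=42, #4→North 12·13=156, #5→North 2·20=40, #6→North 8·18=144, #7→North 12·4=48, #8→North 4·22=88. Service 919; fixed 420; total 1339.
{East}: #1→East 13·16=208, #2→East 4·25=100, #3→East 4·14=56, #4→East 10·13=130, #5→East 3·20=60, #6→East 4·18=72, #7→East 11·4=44, #8→East 9·22=198. Service 868; fixed 523; total 1391.
{South, East}: service 646 + fixed 859 = 1505
{North, South, East}: #1→South 6·16=96, #2→East 4·25=100, #3→North 3·14=42, #4→East 10·13=130, #5→North 2·20=40, #6→East 4·18=72, #7→South 11·4=44, #8→North 4·22=88. Service 612; fixed 1279; total 1891.
No other subset beats 1339.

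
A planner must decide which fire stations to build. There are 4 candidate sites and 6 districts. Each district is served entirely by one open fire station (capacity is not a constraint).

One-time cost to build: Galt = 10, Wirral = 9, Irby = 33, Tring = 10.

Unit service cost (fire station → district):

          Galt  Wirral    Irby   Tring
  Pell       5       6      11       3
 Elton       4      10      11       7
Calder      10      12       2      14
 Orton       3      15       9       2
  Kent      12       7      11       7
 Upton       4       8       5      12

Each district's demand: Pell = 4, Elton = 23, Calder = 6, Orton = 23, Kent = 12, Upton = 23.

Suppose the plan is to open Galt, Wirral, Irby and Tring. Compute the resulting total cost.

Total cost: 400

Each district is assigned to its cheapest site among the open ones.
{Galt, Wirral, Irby, Tring}: Pell→Tring 3·4=12, Elton→Galt 4·23=92, Calder→Irby 2·6=12, Orton→Tring 2·23=46, Kent→Wirral 7·12=84, Upton→Galt 4·23=92. Service 338; fixed 62; total 400.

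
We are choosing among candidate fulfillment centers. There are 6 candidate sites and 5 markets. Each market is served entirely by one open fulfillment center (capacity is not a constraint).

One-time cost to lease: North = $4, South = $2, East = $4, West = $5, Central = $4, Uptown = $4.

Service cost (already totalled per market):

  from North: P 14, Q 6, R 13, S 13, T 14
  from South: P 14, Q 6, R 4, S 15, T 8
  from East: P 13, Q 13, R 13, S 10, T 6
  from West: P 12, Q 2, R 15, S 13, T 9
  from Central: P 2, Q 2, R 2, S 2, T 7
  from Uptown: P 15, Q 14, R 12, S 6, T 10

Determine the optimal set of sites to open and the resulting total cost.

Open Central only; minimum total cost 19.

For any fixed open set, each market goes to its cheapest open site; total = fixed + service.
{Central}: P→Central 2, Q→Central 2, R→Central 2, S→Central 2, T→Central 7. Service 15; fixed 4; total 19.
{South, Central}: service 15 + fixed 6 = 21
{East, Central}: service 14 + fixed 8 = 22
{North, South, East, West, Central, Uptown}: P→Central 2, Q→West 2, R→Central 2, S→Central 2, T→East 6. Service 14; fixed 23; total 37.
No other subset beats 19.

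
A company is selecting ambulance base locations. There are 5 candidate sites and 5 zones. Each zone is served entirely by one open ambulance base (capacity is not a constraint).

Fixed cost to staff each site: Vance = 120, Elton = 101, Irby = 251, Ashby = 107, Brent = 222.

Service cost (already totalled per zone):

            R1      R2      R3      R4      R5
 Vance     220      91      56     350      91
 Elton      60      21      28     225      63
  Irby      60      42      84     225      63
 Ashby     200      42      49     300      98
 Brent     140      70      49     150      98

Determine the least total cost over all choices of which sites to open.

For any fixed open set, each zone goes to its cheapest open site; total = fixed + service.
{Elton}: R1→Elton 60, R2→Elton 21, R3→Elton 28, R4→Elton 225, R5→Elton 63. Service 397; fixed 101; total 498.
{Elton, Ashby}: service 397 + fixed 208 = 605
{Vance, Elton}: R1→Elton 60, R2→Elton 21, R3→Elton 28, R4→Elton 225, R5→Elton 63. Service 397; fixed 221; total 618.
{Vance, Elton, Irby, Ashby, Brent}: R1→Elton 60, R2→Elton 21, R3→Elton 28, R4→Brent 150, R5→Elton 63. Service 322; fixed 801; total 1123.
No other subset beats 498.

Minimum total cost: 498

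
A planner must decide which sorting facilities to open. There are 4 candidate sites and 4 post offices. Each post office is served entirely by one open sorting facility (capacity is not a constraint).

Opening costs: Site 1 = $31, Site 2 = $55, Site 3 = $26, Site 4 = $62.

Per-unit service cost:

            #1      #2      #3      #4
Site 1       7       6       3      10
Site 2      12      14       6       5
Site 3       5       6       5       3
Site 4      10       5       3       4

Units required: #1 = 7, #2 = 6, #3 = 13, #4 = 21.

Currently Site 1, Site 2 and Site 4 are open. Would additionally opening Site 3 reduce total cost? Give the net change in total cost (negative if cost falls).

Yes — net change −9 (cost falls by 9).

Current service cost with {Site 1, Site 2, Site 4}: 202.
Adding Site 3: each post office re-picks its cheapest; new service cost 167, saving 35.
Extra fixed cost: 26. Net change = 26 − 35 = -9.
(Totals: 350 → 341.)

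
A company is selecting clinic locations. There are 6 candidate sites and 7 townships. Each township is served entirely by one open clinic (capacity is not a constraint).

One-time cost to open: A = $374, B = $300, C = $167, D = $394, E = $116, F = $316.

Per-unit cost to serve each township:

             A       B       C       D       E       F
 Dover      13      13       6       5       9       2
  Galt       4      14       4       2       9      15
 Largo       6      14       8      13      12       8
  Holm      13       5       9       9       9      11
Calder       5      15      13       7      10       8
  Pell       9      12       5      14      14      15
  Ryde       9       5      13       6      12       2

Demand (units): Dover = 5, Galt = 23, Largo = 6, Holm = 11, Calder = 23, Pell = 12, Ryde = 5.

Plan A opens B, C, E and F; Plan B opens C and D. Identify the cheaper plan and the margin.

Plan A: {B, C, E, F}: Dover→F 2·5=10, Galt→C 4·23=92, Largo→C 8·6=48, Holm→B 5·11=55, Calder→F 8·23=184, Pell→C 5·12=60, Ryde→F 2·5=10. Service 459; fixed 899; total 1358.
Plan B: {C, D}: Dover→D 5·5=25, Galt→D 2·23=46, Largo→C 8·6=48, Holm→C 9·11=99, Calder→D 7·23=161, Pell→C 5·12=60, Ryde→D 6·5=30. Service 469; fixed 561; total 1030.
Difference: |1358 − 1030| = 328.

Plan B is cheaper by 328.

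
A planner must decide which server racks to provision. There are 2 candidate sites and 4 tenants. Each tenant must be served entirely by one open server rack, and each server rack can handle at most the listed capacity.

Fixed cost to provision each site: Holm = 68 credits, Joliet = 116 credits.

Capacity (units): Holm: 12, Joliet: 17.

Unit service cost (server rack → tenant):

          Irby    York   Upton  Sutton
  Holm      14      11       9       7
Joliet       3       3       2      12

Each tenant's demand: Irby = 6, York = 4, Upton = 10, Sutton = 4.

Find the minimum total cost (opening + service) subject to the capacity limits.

Minimum total cost: 294

Open {Holm, Joliet}: Irby→Joliet 3·6=18, York→Holm 11·4=44, Upton→Joliet 2·10=20, Sutton→Holm 7·4=28.
Loads: Holm carries 8/12, Joliet carries 16/17. Service 110; fixed 184; total 294.
Next best feasible plan costs 328.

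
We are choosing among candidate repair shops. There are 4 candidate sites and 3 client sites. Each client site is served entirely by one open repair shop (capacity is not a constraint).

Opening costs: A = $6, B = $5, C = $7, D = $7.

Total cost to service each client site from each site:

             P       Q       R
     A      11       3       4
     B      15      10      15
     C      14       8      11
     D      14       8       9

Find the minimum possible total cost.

Minimum total cost: 24

For any fixed open set, each client site goes to its cheapest open site; total = fixed + service.
{A}: P→A 11, Q→A 3, R→A 4. Service 18; fixed 6; total 24.
{A, B}: service 18 + fixed 11 = 29
{A, C}: P→A 11, Q→A 3, R→A 4. Service 18; fixed 13; total 31.
{A, B, C, D}: service 18 + fixed 25 = 43
(All 15 nonempty subsets were checked; A only is lowest.)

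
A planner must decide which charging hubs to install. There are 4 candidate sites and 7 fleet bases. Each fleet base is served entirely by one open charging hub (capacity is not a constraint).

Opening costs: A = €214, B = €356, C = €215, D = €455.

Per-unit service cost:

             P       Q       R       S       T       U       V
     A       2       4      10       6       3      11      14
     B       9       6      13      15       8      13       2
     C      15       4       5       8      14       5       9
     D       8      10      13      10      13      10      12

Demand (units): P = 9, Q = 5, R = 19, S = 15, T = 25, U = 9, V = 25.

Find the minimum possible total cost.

Minimum total cost: 997

For any fixed open set, each fleet base goes to its cheapest open site; total = fixed + service.
{A, C}: P→A 2·9=18, Q→A 4·5=20, R→C 5·19=95, S→A 6·15=90, T→A 3·25=75, U→C 5·9=45, V→C 9·25=225. Service 568; fixed 429; total 997.
{A}: P→A 2·9=18, Q→A 4·5=20, R→A 10·19=190, S→A 6·15=90, T→A 3·25=75, U→A 11·9=99, V→A 14·25=350. Service 842; fixed 214; total 1056.
{A, B}: P→A 2·9=18, Q→A 4·5=20, R→A 10·19=190, S→A 6·15=90, T→A 3·25=75, U→A 11·9=99, V→B 2·25=50. Service 542; fixed 570; total 1112.
{A, B, C, D}: service 393 + fixed 1240 = 1633
No other subset beats 997.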